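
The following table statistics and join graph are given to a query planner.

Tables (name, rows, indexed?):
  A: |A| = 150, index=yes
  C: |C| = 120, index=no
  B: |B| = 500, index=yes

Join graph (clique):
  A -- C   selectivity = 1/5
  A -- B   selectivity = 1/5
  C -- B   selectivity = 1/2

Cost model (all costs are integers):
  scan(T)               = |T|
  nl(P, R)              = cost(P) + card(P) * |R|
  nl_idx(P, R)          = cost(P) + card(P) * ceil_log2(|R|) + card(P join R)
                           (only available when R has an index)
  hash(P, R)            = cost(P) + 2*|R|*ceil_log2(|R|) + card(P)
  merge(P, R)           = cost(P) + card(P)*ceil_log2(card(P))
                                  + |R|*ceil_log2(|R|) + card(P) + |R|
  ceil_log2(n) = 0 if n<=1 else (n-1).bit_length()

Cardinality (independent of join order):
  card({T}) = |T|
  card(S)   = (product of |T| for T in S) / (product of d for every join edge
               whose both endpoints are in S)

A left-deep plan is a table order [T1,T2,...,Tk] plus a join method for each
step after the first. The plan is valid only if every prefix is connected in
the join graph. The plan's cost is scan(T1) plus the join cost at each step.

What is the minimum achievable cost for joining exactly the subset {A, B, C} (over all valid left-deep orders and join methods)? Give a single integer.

14580

Selinger DP over subsets of {A,B,C}:
  {A}: scan cost=150, card=150
  {C}: scan cost=120, card=120
  {B}: scan cost=500, card=500
  {AC}: card=3600; try (C,hash)→1980, (A,merge)→2430, (C,merge)→2460, (A,hash)→2640, (A,nl_idx)→4680, (A,nl)→18120 …(+1); best=1980 via (C,hash)
  {AB}: card=15000; try (A,hash)→3400, (B,merge)→6500, (A,merge)→6850, (B,hash)→9300, (B,nl_idx)→16500, (A,nl_idx)→19500 …(+2); best=3400 via (A,hash)
  {BC}: card=30000; try (C,hash)→2680, (B,merge)→6080, (C,merge)→6460, (B,hash)→9240, (B,nl_idx)→31200, (B,nl)→60120 …(+1); best=2680 via (C,hash)
  {ABC}: card=180000; try (B,hash)→14580, (C,hash)→20080, (A,hash)→35080, (B,merge)→53780, (B,nl_idx)→214380, (C,merge)→229360 …(+5); best=14580 via (B,hash)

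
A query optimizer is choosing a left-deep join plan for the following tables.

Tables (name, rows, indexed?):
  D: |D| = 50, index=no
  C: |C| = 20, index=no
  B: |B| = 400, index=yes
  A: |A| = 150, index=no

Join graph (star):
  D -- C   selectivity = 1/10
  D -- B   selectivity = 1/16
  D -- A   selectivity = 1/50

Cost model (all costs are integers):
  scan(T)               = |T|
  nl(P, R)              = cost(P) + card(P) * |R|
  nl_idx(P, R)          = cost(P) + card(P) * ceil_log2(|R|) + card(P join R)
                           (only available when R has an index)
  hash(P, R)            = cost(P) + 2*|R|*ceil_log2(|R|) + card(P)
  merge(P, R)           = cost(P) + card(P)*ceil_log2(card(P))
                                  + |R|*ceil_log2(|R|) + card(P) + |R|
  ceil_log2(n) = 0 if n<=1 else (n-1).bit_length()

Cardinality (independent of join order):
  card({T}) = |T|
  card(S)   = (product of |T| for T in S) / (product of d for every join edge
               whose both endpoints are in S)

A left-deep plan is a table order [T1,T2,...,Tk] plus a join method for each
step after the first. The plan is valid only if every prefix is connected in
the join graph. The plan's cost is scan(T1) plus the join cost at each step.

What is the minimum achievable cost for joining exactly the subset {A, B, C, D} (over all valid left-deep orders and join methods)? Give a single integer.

7750

Selinger DP over subsets of {A,B,C,D}:
  {D}: scan cost=50, card=50
  {C}: scan cost=20, card=20
  {B}: scan cost=400, card=400
  {A}: scan cost=150, card=150
  {CD}: card=100; try (C,hash)→300, (D,merge)→490, (C,merge)→520, (D,hash)→640, (D,nl)→1020, (C,nl)→1050; best=300 via (C,hash)
  {BD}: card=1250; try (D,hash)→1400, (B,nl_idx)→1750, (B,merge)→4400, (D,merge)→4750, (B,hash)→7300, (B,nl)→20050 …(+1); best=1400 via (D,hash)
  {AD}: card=150; try (D,hash)→900, (A,merge)→1750, (D,merge)→1850, (A,hash)→2500, (A,nl)→7550, (D,nl)→7650; best=900 via (D,hash)
  {BCD}: card=2500; try (C,hash)→2850, (B,nl_idx)→3700, (B,merge)→5100, (B,hash)→7600, (C,merge)→16520, (C,nl)→26400 …(+1); best=2850 via (C,hash)
  {ACD}: card=300; try (C,hash)→1250, (C,merge)→2370, (A,merge)→2450, (A,hash)→2800, (C,nl)→3900, (A,nl)→15300; best=1250 via (C,hash)
  {ABD}: card=3750; try (A,hash)→5050, (B,nl_idx)→6000, (B,merge)→6250, (B,hash)→8250, (A,merge)→17750, (B,nl)→60900 …(+1); best=5050 via (A,hash)
  {ABCD}: card=7500; try (A,hash)→7750, (B,merge)→8250, (B,hash)→8750, (C,hash)→9000, (B,nl_idx)→11450, (A,merge)→36700 …(+4); best=7750 via (A,hash)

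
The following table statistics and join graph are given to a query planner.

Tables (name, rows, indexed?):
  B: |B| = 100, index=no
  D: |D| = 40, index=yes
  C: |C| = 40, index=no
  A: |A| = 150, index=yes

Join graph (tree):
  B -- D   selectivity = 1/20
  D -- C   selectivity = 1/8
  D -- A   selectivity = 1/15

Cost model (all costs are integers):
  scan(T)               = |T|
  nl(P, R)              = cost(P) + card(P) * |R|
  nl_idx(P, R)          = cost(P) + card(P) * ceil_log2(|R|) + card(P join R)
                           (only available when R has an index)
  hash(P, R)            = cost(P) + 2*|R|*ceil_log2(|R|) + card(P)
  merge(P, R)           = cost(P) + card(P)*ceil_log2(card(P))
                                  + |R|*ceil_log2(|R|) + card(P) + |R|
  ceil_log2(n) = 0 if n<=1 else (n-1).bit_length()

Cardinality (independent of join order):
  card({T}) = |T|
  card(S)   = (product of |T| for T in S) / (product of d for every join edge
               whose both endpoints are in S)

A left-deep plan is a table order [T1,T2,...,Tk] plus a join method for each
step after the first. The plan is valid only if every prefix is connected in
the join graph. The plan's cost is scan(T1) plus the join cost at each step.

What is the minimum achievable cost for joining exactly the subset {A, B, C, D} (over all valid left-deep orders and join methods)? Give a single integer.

4760

Selinger DP over subsets of {A,B,C,D}:
  {B}: scan cost=100, card=100
  {D}: scan cost=40, card=40
  {C}: scan cost=40, card=40
  {A}: scan cost=150, card=150
  {BD}: card=200; try (D,hash)→680, (D,nl_idx)→900, (B,merge)→1120, (D,merge)→1180, (B,hash)→1480, (B,nl)→4040 …(+1); best=680 via (D,hash)
  {CD}: card=200; try (D,nl_idx)→480, (D,hash)→560, (C,hash)→560, (D,merge)→600, (C,merge)→600, (D,nl)→1640 …(+1); best=480 via (D,nl_idx)
  {AD}: card=400; try (A,nl_idx)→760, (D,hash)→780, (D,nl_idx)→1450, (A,merge)→1670, (D,merge)→1780, (A,hash)→2480 …(+2); best=760 via (A,nl_idx)
  {BCD}: card=1000; try (C,hash)→1360, (B,hash)→2080, (C,merge)→2760, (B,merge)→3080, (C,nl)→8680, (B,nl)→20480; best=1360 via (C,hash)
  {ABD}: card=2000; try (B,hash)→2560, (A,hash)→3280, (A,merge)→3830, (A,nl_idx)→4280, (B,merge)→5560, (A,nl)→30680 …(+1); best=2560 via (B,hash)
  {ACD}: card=2000; try (C,hash)→1640, (A,hash)→3080, (A,merge)→3630, (A,nl_idx)→4080, (C,merge)→5040, (C,nl)→16760 …(+1); best=1640 via (C,hash)
  {ABCD}: card=10000; try (A,hash)→4760, (C,hash)→5040, (B,hash)→5040, (A,merge)→13710, (A,nl_idx)→19360, (B,merge)→26440 …(+4); best=4760 via (A,hash)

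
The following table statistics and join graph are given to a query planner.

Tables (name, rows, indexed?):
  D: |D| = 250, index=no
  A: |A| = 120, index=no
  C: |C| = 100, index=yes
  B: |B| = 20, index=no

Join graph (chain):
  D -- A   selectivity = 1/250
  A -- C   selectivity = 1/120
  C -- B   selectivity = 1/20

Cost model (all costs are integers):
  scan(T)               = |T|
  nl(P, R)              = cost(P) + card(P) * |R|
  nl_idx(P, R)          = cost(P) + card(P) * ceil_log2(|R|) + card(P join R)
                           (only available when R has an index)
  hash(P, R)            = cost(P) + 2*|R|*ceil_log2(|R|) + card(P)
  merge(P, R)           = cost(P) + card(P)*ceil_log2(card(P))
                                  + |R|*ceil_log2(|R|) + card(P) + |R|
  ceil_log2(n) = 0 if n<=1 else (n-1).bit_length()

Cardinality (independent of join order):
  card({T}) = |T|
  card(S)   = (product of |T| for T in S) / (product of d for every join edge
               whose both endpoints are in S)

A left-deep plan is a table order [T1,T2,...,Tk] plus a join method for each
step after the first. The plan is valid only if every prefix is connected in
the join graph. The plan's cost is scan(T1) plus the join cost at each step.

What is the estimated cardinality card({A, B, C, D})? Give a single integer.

100

Tables in S: A(120), B(20), C(100), D(250)
Edges inside S: D-A(d=250), A-C(d=120), C-B(d=20)
numerator = 120 * 20 * 100 * 250 = 60000000
denominator = 250 * 120 * 20 = 600000
card(S) = 60000000 / 600000 = 100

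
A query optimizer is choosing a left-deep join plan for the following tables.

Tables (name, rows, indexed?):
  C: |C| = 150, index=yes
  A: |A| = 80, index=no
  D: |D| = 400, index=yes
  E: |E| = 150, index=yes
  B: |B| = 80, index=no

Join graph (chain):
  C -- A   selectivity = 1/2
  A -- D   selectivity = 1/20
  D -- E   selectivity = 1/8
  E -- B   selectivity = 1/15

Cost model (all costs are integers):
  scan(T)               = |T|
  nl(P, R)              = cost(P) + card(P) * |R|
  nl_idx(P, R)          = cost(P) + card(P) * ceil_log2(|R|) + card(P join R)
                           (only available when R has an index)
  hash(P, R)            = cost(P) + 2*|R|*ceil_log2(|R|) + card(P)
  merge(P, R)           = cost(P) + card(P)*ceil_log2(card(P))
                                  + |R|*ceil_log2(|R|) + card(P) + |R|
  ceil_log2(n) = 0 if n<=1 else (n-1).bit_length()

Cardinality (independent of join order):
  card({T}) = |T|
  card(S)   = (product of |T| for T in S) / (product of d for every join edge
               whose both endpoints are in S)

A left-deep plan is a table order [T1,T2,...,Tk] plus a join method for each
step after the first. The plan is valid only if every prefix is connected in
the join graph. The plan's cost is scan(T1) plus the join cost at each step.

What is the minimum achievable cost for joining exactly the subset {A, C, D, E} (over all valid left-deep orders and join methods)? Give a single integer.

38320

Selinger DP over subsets of {A,C,D,E}:
  {C}: scan cost=150, card=150
  {A}: scan cost=80, card=80
  {D}: scan cost=400, card=400
  {E}: scan cost=150, card=150
  {AC}: card=6000; try (A,hash)→1420, (C,merge)→2070, (A,merge)→2140, (C,hash)→2560, (C,nl_idx)→6720, (C,nl)→12080 …(+1); best=1420 via (A,hash)
  {AD}: card=1600; try (A,hash)→1920, (D,nl_idx)→2400, (D,merge)→4720, (A,merge)→5040, (D,hash)→7360, (D,nl)→32080 …(+1); best=1920 via (A,hash)
  {DE}: card=7500; try (E,hash)→3200, (D,merge)→5500, (E,merge)→5750, (D,hash)→7500, (D,nl_idx)→9000, (E,nl_idx)→11100 …(+2); best=3200 via (E,hash)
  {ACD}: card=120000; try (C,hash)→5920, (D,hash)→14620, (C,merge)→22470, (D,merge)→89420, (C,nl_idx)→134720, (D,nl_idx)→175420 …(+2); best=5920 via (C,hash)
  {ADE}: card=30000; try (E,hash)→5920, (A,hash)→11820, (E,merge)→22470, (E,nl_idx)→44720, (A,merge)→108840, (E,nl)→241920 …(+1); best=5920 via (E,hash)
  {ACDE}: card=2250000; try (C,hash)→38320, (E,hash)→128320, (C,merge)→487270, (E,merge)→2167270, (C,nl_idx)→2495920, (E,nl_idx)→3215920 …(+2); best=38320 via (C,hash)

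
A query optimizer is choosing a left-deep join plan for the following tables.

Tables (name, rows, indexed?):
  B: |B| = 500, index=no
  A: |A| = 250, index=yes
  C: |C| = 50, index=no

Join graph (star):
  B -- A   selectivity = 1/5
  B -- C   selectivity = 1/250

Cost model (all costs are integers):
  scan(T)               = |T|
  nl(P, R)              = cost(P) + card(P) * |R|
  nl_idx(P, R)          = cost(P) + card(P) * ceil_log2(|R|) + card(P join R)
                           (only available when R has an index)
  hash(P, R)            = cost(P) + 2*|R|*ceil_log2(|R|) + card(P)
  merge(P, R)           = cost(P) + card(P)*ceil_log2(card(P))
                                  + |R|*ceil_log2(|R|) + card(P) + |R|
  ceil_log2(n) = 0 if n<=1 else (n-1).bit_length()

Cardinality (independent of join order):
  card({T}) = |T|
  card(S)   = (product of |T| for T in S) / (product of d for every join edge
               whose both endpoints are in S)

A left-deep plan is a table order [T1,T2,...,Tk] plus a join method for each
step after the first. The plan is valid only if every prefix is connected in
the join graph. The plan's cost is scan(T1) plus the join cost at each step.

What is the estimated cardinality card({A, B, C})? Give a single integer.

5000

Tables in S: A(250), B(500), C(50)
Edges inside S: B-A(d=5), B-C(d=250)
numerator = 250 * 500 * 50 = 6250000
denominator = 5 * 250 = 1250
card(S) = 6250000 / 1250 = 5000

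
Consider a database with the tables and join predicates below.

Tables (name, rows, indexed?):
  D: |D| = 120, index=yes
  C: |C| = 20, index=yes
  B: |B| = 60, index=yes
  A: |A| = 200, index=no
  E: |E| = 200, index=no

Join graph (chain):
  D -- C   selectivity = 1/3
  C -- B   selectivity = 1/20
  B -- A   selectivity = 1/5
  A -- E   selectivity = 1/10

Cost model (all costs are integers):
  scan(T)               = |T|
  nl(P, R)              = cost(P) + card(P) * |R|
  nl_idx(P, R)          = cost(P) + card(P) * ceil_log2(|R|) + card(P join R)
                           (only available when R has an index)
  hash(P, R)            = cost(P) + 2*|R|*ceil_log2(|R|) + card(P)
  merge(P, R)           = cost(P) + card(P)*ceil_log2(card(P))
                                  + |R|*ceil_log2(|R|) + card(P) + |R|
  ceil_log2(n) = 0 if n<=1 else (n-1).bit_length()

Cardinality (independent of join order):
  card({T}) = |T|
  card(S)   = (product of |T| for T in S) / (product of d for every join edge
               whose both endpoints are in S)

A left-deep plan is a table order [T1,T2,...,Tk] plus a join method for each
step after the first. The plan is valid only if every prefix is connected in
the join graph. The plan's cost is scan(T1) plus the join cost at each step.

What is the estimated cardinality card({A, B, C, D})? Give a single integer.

96000

Tables in S: A(200), B(60), C(20), D(120)
Edges inside S: D-C(d=3), C-B(d=20), B-A(d=5)
numerator = 200 * 60 * 20 * 120 = 28800000
denominator = 3 * 20 * 5 = 300
card(S) = 28800000 / 300 = 96000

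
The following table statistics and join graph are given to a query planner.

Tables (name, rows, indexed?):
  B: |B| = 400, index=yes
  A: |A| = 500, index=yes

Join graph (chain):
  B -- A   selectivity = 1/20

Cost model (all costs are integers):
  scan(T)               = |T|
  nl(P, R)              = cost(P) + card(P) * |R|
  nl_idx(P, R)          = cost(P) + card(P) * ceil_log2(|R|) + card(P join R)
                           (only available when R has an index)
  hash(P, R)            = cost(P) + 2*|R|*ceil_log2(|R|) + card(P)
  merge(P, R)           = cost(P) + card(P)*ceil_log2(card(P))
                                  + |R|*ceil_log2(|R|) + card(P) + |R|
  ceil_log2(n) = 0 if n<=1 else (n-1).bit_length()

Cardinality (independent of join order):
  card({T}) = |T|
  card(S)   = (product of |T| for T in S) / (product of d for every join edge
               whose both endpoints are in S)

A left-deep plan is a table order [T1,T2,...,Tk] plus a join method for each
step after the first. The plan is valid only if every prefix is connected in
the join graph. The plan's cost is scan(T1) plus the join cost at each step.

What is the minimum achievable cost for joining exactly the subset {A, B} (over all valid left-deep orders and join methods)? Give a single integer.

8200

Selinger DP over subsets of {A,B}:
  {B}: scan cost=400, card=400
  {A}: scan cost=500, card=500
  {AB}: card=10000; try (B,hash)→8200, (A,merge)→9400, (B,merge)→9500, (A,hash)→9800, (A,nl_idx)→14000, (B,nl_idx)→15000 …(+2); best=8200 via (B,hash)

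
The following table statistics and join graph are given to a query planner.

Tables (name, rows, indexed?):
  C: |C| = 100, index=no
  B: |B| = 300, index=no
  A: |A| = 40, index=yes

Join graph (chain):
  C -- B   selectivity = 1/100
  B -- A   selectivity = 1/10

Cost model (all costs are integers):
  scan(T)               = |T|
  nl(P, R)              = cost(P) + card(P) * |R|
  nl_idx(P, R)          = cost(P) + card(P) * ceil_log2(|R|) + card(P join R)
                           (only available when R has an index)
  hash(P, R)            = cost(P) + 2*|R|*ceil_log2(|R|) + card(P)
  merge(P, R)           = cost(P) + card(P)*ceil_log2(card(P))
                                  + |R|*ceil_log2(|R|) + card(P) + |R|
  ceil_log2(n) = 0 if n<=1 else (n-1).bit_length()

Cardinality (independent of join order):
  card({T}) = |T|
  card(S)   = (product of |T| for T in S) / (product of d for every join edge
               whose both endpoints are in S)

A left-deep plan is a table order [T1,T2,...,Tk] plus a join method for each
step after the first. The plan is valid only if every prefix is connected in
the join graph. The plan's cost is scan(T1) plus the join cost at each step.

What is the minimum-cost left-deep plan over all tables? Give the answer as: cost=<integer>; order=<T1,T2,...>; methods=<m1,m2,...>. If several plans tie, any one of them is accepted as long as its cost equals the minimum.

cost=2780; order=B,C,A; methods=hash,hash

Selinger DP (subsets sized 1..n):
  {C}: scan cost=100, card=100
  {B}: scan cost=300, card=300
  {A}: scan cost=40, card=40
  {BC}: card=300; try (C,hash)→2000, (B,merge)→3900, (C,merge)→4100, (B,hash)→5600, (B,nl)→30100, (C,nl)→30300; best=2000 via (C,hash)
  {AB}: card=1200; try (A,hash)→1080, (A,nl_idx)→3300, (B,merge)→3320, (A,merge)→3580, (B,hash)→5480, (B,nl)→12040 …(+1); best=1080 via (A,hash)
  {ABC}: card=1200; try (A,hash)→2780, (C,hash)→3680, (A,nl_idx)→5000, (A,merge)→5280, (A,nl)→14000, (C,merge)→16280 …(+1); best=2780 via (A,hash)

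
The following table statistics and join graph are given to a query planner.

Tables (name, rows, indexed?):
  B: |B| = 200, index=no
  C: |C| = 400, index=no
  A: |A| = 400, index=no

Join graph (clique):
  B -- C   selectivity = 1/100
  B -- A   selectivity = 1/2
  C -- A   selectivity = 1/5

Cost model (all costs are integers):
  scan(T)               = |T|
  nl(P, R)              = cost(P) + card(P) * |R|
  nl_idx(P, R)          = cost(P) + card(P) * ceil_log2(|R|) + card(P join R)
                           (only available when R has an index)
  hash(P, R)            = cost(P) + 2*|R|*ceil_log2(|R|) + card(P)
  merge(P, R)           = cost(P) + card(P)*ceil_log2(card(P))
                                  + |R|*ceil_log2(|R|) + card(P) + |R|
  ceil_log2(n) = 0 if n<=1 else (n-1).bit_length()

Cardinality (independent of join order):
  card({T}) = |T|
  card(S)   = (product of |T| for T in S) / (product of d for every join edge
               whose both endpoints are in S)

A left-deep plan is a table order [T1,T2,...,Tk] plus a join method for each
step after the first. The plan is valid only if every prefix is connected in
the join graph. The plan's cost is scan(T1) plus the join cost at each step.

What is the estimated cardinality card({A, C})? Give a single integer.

Tables in S: A(400), C(400)
Edges inside S: C-A(d=5)
numerator = 400 * 400 = 160000
denominator = 5 = 5
card(S) = 160000 / 5 = 32000

32000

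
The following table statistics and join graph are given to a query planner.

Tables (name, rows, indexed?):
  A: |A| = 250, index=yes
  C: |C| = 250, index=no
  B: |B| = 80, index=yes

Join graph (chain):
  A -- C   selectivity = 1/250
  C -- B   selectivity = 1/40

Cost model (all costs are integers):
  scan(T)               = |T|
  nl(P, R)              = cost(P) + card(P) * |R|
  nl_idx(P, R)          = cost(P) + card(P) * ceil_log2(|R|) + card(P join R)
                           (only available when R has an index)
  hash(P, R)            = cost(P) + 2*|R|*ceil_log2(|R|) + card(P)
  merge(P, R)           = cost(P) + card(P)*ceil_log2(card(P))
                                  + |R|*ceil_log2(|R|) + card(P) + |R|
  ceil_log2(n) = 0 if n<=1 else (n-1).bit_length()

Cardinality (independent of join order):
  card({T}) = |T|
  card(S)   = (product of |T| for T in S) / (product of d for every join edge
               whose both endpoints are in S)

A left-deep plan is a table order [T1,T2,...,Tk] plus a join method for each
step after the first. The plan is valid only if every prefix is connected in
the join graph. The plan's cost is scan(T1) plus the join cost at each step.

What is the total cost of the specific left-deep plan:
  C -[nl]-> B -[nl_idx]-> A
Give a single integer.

step 1: scan C: cost=250, card=250
step 2: join B via nl
    card(P join B) = 250*80/(40) = 500
    cost = 250 + 250*80 = 20250
step 3: join A via nl_idx
    card(P join A) = 500*250/(250) = 500
    cost = 20250 + 500*8 + 500 = 24750

24750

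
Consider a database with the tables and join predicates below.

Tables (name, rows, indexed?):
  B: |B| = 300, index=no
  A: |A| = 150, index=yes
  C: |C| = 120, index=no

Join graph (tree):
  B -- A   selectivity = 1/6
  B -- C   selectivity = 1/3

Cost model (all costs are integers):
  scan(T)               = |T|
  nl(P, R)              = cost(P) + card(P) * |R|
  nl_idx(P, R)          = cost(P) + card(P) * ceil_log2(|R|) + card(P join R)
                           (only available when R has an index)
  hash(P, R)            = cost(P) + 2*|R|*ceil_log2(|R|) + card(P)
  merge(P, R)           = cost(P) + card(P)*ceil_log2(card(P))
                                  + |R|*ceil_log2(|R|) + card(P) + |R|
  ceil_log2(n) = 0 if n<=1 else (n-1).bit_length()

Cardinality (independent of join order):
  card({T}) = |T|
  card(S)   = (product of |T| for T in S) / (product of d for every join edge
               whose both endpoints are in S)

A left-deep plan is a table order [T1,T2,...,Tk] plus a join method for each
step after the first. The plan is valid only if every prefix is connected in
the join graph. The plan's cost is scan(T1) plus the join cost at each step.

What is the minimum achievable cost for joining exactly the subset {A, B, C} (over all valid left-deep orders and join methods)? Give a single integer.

12180

Selinger DP over subsets of {A,B,C}:
  {B}: scan cost=300, card=300
  {A}: scan cost=150, card=150
  {C}: scan cost=120, card=120
  {AB}: card=7500; try (A,hash)→3000, (B,merge)→4500, (A,merge)→4650, (B,hash)→5700, (A,nl_idx)→10200, (B,nl)→45150 …(+1); best=3000 via (A,hash)
  {BC}: card=12000; try (C,hash)→2280, (B,merge)→4080, (C,merge)→4260, (B,hash)→5640, (B,nl)→36120, (C,nl)→36300; best=2280 via (C,hash)
  {ABC}: card=300000; try (C,hash)→12180, (A,hash)→16680, (C,merge)→108960, (A,merge)→183630, (A,nl_idx)→398280, (C,nl)→903000 …(+1); best=12180 via (C,hash)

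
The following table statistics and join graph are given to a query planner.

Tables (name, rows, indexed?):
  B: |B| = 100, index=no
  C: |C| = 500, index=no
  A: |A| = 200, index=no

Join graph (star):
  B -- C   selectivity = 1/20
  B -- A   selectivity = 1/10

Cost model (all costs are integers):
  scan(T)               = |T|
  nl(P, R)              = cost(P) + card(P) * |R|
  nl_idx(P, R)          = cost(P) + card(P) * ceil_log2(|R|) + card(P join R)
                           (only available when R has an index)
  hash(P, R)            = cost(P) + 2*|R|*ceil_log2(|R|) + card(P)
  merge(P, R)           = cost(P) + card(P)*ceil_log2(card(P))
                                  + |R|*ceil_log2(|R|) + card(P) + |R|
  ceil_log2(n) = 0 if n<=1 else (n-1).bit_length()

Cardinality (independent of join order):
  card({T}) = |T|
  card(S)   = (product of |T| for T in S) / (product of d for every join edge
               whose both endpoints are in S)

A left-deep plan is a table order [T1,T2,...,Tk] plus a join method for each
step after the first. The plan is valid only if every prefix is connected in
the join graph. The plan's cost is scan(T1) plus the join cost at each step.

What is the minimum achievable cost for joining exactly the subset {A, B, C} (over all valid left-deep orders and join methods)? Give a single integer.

Selinger DP over subsets of {A,B,C}:
  {B}: scan cost=100, card=100
  {C}: scan cost=500, card=500
  {A}: scan cost=200, card=200
  {BC}: card=2500; try (B,hash)→2400, (C,merge)→5900, (B,merge)→6300, (C,hash)→9200, (C,nl)→50100, (B,nl)→50500; best=2400 via (B,hash)
  {AB}: card=2000; try (B,hash)→1800, (A,merge)→2700, (B,merge)→2800, (A,hash)→3400, (A,nl)→20100, (B,nl)→20200; best=1800 via (B,hash)
  {ABC}: card=50000; try (A,hash)→8100, (C,hash)→12800, (C,merge)→30800, (A,merge)→36700, (A,nl)→502400, (C,nl)→1001800; best=8100 via (A,hash)

8100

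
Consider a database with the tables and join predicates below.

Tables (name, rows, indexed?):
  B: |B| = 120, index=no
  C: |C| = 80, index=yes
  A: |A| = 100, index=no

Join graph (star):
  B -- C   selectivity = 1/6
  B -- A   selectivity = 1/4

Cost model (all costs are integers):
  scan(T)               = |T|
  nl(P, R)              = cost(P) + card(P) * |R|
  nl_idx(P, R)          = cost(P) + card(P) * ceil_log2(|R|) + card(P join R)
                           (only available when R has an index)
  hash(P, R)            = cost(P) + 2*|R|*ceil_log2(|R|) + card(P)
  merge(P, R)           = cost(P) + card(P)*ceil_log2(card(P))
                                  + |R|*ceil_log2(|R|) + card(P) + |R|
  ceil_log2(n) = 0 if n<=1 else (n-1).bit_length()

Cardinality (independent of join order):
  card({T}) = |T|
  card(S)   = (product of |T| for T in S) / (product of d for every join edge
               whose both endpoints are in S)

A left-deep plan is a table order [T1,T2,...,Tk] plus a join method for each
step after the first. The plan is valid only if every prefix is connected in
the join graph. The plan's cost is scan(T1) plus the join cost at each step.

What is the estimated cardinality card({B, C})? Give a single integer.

Tables in S: B(120), C(80)
Edges inside S: B-C(d=6)
numerator = 120 * 80 = 9600
denominator = 6 = 6
card(S) = 9600 / 6 = 1600

1600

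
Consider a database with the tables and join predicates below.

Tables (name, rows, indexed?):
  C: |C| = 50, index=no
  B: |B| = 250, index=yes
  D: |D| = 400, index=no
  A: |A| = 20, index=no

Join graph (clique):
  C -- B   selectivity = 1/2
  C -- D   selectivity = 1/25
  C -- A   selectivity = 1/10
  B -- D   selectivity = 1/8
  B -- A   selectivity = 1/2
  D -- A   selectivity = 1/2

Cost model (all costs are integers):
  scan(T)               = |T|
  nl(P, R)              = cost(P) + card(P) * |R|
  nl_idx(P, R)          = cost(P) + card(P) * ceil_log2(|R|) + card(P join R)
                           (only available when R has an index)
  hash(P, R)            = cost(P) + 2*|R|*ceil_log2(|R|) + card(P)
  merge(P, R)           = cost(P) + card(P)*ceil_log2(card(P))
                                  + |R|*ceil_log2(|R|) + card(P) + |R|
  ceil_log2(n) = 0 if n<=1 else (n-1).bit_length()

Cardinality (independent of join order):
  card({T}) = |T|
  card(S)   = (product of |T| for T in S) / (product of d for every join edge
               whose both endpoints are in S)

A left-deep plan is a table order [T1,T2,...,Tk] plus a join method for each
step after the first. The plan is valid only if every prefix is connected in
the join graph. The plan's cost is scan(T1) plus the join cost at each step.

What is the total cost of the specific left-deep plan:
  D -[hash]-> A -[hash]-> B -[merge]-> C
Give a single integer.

1071850

step 1: scan D: cost=400, card=400
step 2: join A via hash
    card(P join A) = 400*20/(2) = 4000
    cost = 400 + 2*20*5 + 400 = 1000
step 3: join B via hash
    card(P join B) = 4000*250/(8*2) = 62500
    cost = 1000 + 2*250*8 + 4000 = 9000
step 4: join C via merge
    card(P join C) = 62500*50/(2*25*10) = 6250
    cost = 9000 + 62500*16 + 50*6 + 62500 + 50 = 1071850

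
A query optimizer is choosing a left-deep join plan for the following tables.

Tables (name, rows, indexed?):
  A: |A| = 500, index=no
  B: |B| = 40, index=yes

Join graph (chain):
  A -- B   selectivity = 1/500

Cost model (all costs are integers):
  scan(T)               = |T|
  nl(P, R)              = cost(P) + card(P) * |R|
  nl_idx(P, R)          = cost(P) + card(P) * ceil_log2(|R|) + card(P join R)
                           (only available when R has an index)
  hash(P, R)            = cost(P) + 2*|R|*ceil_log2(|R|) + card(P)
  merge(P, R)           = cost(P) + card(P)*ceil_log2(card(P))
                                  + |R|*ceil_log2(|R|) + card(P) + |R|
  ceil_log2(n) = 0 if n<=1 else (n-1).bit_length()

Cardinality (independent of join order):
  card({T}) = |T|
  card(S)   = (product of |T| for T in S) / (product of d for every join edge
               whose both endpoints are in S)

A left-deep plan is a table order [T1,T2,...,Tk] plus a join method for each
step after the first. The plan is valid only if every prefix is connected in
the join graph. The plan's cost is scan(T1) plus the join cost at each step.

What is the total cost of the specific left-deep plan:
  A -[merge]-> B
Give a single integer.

5780

step 1: scan A: cost=500, card=500
step 2: join B via merge
    card(P join B) = 500*40/(500) = 40
    cost = 500 + 500*9 + 40*6 + 500 + 40 = 5780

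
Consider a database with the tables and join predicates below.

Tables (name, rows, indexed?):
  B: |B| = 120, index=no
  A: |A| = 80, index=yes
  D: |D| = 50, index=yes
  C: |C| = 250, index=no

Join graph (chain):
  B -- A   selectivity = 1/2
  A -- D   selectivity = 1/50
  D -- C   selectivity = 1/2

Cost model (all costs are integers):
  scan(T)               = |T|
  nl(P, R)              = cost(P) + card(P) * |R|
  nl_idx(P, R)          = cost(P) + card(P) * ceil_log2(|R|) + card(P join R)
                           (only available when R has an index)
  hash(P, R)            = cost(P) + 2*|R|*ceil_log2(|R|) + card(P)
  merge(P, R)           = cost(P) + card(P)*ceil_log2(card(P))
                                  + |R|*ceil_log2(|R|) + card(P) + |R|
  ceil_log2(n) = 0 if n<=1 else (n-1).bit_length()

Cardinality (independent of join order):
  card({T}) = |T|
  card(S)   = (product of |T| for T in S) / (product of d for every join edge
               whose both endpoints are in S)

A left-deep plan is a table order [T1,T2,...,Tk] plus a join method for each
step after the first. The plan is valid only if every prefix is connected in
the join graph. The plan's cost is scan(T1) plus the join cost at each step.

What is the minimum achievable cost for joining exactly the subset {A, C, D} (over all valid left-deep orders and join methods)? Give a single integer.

Selinger DP over subsets of {A,C,D}:
  {A}: scan cost=80, card=80
  {D}: scan cost=50, card=50
  {C}: scan cost=250, card=250
  {AD}: card=80; try (A,nl_idx)→480, (D,nl_idx)→640, (D,hash)→760, (A,merge)→1040, (D,merge)→1070, (A,hash)→1220 …(+2); best=480 via (A,nl_idx)
  {CD}: card=6250; try (D,hash)→1100, (C,merge)→2650, (D,merge)→2850, (C,hash)→4100, (D,nl_idx)→8000, (C,nl)→12550 …(+1); best=1100 via (D,hash)
  {ACD}: card=10000; try (C,merge)→3370, (C,hash)→4560, (A,hash)→8470, (C,nl)→20480, (A,nl_idx)→54850, (A,merge)→89240 …(+1); best=3370 via (C,merge)

3370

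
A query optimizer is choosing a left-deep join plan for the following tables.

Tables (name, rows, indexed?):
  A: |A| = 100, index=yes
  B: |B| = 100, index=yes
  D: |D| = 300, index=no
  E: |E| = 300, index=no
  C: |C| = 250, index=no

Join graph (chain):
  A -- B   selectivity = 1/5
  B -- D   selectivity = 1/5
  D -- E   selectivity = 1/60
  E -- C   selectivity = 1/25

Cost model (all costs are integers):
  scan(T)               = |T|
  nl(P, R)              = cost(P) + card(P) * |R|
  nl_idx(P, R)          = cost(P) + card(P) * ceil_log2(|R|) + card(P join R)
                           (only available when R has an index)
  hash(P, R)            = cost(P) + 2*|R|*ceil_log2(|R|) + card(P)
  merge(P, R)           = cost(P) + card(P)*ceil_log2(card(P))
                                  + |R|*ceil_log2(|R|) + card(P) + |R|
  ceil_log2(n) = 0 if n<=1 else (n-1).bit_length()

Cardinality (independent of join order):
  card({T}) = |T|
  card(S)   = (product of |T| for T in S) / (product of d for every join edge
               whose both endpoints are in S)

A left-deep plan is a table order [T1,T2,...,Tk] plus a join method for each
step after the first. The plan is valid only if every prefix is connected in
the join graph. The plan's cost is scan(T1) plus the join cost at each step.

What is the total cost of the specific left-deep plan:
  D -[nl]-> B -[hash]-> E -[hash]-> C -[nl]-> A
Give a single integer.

30075700

step 1: scan D: cost=300, card=300
step 2: join B via nl
    card(P join B) = 300*100/(5) = 6000
    cost = 300 + 300*100 = 30300
step 3: join E via hash
    card(P join E) = 6000*300/(60) = 30000
    cost = 30300 + 2*300*9 + 6000 = 41700
step 4: join C via hash
    card(P join C) = 30000*250/(25) = 300000
    cost = 41700 + 2*250*8 + 30000 = 75700
step 5: join A via nl
    card(P join A) = 300000*100/(5) = 6000000
    cost = 75700 + 300000*100 = 30075700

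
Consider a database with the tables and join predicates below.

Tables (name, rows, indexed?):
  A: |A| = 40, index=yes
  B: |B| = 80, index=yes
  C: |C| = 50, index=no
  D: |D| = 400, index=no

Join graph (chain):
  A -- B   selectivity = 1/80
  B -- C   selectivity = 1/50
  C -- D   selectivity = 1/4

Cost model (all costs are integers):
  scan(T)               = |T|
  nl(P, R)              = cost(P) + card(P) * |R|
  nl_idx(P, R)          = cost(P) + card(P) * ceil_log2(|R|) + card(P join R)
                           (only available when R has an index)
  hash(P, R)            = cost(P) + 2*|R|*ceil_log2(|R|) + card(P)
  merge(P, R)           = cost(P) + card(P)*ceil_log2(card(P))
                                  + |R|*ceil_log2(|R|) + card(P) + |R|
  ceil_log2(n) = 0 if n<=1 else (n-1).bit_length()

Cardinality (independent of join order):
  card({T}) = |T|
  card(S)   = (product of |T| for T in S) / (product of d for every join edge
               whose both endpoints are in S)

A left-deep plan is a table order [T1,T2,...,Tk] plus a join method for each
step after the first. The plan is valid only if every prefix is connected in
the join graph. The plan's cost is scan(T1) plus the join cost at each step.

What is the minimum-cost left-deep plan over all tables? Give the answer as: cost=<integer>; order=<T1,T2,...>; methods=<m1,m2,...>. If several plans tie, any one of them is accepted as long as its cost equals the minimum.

cost=5270; order=A,B,C,D; methods=nl_idx,merge,merge

Selinger DP (subsets sized 1..n):
  {A}: scan cost=40, card=40
  {B}: scan cost=80, card=80
  {C}: scan cost=50, card=50
  {D}: scan cost=400, card=400
  {AB}: card=40; try (B,nl_idx)→360, (A,nl_idx)→600, (A,hash)→640, (B,merge)→960, (A,merge)→1000, (B,hash)→1200 …(+2); best=360 via (B,nl_idx)
  {BC}: card=80; try (B,nl_idx)→480, (C,hash)→760, (B,merge)→1040, (C,merge)→1070, (B,hash)→1220, (B,nl)→4050 …(+1); best=480 via (B,nl_idx)
  {CD}: card=5000; try (C,hash)→1400, (D,merge)→4400, (C,merge)→4750, (D,hash)→7300, (D,nl)→20050, (C,nl)→20400; best=1400 via (C,hash)
  {ABC}: card=40; try (C,merge)→990, (C,hash)→1000, (A,nl_idx)→1000, (A,hash)→1040, (A,merge)→1400, (C,nl)→2360 …(+1); best=990 via (C,merge)
  {BCD}: card=8000; try (D,merge)→5120, (B,hash)→7520, (D,hash)→7760, (D,nl)→32480, (B,nl_idx)→44400, (B,merge)→72040 …(+1); best=5120 via (D,merge)
  {ABCD}: card=4000; try (D,merge)→5270, (D,hash)→8230, (A,hash)→13600, (D,nl)→16990, (A,nl_idx)→57120, (A,merge)→117400 …(+1); best=5270 via (D,merge)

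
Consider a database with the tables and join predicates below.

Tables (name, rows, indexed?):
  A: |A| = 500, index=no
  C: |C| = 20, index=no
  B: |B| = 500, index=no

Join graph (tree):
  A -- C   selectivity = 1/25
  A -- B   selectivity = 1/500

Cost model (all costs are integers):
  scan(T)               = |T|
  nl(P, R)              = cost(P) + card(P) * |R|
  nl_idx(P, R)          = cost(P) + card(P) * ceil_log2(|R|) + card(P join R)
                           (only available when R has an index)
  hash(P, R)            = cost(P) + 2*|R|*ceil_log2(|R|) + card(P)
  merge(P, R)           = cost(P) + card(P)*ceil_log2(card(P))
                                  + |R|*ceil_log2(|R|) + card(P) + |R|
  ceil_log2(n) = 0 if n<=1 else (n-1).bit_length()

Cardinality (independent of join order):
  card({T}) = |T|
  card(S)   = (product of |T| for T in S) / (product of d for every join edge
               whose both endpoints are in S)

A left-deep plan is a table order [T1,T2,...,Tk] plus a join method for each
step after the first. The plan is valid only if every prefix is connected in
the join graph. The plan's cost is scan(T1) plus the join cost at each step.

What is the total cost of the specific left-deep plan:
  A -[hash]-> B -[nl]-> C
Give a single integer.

step 1: scan A: cost=500, card=500
step 2: join B via hash
    card(P join B) = 500*500/(500) = 500
    cost = 500 + 2*500*9 + 500 = 10000
step 3: join C via nl
    card(P join C) = 500*20/(25) = 400
    cost = 10000 + 500*20 = 20000

20000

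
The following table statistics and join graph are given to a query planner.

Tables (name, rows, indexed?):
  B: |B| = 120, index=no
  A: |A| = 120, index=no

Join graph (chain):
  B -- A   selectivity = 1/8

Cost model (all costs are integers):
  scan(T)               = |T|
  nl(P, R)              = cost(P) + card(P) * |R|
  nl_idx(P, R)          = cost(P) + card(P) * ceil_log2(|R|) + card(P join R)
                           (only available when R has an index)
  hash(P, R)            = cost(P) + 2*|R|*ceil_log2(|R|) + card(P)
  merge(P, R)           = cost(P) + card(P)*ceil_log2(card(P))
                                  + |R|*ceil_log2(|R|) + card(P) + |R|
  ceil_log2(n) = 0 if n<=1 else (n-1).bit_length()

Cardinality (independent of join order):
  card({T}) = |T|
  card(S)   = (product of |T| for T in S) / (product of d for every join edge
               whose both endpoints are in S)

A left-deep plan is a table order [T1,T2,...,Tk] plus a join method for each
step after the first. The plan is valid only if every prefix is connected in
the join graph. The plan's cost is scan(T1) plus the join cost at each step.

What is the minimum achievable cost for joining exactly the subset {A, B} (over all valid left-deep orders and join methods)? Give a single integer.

1920

Selinger DP over subsets of {A,B}:
  {B}: scan cost=120, card=120
  {A}: scan cost=120, card=120
  {AB}: card=1800; try (B,hash)→1920, (A,hash)→1920, (B,merge)→2040, (A,merge)→2040, (B,nl)→14520, (A,nl)→14520; best=1920 via (B,hash)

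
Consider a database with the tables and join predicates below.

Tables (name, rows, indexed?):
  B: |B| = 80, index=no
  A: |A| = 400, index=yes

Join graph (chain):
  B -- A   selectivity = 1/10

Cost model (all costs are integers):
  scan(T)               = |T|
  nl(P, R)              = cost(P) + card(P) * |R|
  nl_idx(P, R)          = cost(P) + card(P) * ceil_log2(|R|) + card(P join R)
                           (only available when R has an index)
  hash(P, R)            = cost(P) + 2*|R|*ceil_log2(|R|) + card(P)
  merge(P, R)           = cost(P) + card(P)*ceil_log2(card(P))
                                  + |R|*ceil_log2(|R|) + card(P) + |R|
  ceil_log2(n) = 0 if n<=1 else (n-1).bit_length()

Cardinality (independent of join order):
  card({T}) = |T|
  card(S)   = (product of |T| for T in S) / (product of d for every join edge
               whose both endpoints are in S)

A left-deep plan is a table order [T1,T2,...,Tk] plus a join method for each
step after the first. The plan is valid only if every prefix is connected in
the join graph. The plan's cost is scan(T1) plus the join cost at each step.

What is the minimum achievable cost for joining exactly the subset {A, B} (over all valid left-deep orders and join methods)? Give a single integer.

Selinger DP over subsets of {A,B}:
  {B}: scan cost=80, card=80
  {A}: scan cost=400, card=400
  {AB}: card=3200; try (B,hash)→1920, (A,nl_idx)→4000, (A,merge)→4720, (B,merge)→5040, (A,hash)→7360, (A,nl)→32080 …(+1); best=1920 via (B,hash)

1920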